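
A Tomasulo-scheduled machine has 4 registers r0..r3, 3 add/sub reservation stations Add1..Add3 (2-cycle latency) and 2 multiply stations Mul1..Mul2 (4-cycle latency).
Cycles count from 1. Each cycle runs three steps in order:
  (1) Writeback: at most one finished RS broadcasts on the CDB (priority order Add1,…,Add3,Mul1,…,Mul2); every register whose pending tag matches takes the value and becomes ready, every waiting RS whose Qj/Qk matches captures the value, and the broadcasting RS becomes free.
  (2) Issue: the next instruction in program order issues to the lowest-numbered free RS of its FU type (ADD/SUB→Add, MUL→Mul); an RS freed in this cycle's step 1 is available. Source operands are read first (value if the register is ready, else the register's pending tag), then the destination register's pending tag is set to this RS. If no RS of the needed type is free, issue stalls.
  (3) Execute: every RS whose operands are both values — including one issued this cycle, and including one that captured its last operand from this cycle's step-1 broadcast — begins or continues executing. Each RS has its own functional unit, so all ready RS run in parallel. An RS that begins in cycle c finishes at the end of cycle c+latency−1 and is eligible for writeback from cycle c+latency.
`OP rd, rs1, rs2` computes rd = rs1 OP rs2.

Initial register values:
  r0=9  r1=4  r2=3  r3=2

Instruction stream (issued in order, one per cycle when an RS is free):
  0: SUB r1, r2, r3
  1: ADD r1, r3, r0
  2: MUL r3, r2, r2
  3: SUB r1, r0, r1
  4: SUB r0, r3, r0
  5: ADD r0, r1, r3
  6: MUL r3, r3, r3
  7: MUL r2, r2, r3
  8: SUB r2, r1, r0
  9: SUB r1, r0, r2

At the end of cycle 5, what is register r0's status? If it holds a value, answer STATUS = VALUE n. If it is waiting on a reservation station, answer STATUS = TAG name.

  c1: issue SUB r1<-Add1  regs: r0:9,r1:Add1,r2:3,r3:2
  c2: issue ADD r1<-Add2  regs: r0:9,r1:Add2,r2:3,r3:2
  c3: CDB Add1=1; issue MUL r3<-Mul1  regs: r0:9,r1:Add2,r2:3,r3:Mul1
  c4: CDB Add2=11; issue SUB r1<-Add1  regs: r0:9,r1:Add1,r2:3,r3:Mul1
  c5: issue SUB r0<-Add2  regs: r0:Add2,r1:Add1,r2:3,r3:Mul1

STATUS = TAG Add2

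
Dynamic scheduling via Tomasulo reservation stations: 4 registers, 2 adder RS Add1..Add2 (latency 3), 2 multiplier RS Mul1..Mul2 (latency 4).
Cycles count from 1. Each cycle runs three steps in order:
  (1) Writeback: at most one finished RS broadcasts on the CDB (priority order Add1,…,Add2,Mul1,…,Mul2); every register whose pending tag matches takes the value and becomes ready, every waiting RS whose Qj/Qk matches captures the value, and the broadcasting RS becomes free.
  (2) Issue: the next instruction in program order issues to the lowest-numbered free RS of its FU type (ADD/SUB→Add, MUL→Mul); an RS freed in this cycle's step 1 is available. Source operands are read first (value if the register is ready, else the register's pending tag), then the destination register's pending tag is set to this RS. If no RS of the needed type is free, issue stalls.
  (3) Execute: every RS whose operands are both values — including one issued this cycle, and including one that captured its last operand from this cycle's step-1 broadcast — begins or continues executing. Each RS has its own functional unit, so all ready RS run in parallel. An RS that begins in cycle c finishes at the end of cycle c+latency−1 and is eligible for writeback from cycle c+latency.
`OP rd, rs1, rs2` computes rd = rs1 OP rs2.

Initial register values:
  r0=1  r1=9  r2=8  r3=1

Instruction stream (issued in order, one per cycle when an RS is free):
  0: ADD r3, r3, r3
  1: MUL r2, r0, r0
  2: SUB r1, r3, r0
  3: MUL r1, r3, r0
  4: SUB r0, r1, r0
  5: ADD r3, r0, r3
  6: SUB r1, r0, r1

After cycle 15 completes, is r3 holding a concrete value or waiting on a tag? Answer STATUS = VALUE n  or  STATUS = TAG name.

STATUS = VALUE 3

c1: issue ADD r3<-Add1 | r0:1,r1:9,r2:8,r3:Add1
c2: issue MUL r2<-Mul1 | r0:1,r1:9,r2:Mul1,r3:Add1
c3: issue SUB r1<-Add2 | r0:1,r1:Add2,r2:Mul1,r3:Add1
c4: CDB Add1=2; issue MUL r1<-Mul2 | r0:1,r1:Mul2,r2:Mul1,r3:2
c5: issue SUB r0<-Add1 | r0:Add1,r1:Mul2,r2:Mul1,r3:2
c6: CDB Mul1=1; stall | r0:Add1,r1:Mul2,r2:1,r3:2
c7: CDB Add2=1; issue ADD r3<-Add2 | r0:Add1,r1:Mul2,r2:1,r3:Add2
c8: CDB Mul2=2; stall | r0:Add1,r1:2,r2:1,r3:Add2
c9: stall | r0:Add1,r1:2,r2:1,r3:Add2
c10: stall | r0:Add1,r1:2,r2:1,r3:Add2
c11: CDB Add1=1; issue SUB r1<-Add1 | r0:1,r1:Add1,r2:1,r3:Add2
c12: - | r0:1,r1:Add1,r2:1,r3:Add2
c13: - | r0:1,r1:Add1,r2:1,r3:Add2
c14: CDB Add1=-1 | r0:1,r1:-1,r2:1,r3:Add2
c15: CDB Add2=3 | r0:1,r1:-1,r2:1,r3:3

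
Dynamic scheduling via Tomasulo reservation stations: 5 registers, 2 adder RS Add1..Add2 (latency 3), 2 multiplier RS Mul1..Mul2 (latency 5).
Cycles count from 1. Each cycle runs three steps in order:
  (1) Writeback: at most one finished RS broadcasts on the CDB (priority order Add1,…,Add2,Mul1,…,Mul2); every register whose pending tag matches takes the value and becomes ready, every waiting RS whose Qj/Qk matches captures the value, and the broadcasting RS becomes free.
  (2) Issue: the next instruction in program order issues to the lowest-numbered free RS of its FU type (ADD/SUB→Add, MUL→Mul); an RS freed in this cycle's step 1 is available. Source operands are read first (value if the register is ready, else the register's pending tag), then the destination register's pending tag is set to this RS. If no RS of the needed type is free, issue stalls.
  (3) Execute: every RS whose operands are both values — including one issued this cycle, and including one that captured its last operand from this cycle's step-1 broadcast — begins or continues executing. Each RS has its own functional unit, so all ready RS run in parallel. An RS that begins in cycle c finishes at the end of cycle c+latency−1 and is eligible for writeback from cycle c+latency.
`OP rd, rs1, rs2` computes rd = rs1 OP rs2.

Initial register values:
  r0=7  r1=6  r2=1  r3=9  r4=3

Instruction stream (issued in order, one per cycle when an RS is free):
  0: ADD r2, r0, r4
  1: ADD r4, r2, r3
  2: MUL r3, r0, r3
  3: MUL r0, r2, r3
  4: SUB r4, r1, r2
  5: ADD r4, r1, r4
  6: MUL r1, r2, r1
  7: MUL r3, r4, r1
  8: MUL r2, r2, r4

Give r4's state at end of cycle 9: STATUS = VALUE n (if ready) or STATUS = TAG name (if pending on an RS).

STATUS = TAG Add2

cycle 1: issue ADD r2<-Add1 // r0:7,r1:6,r2:Add1,r3:9,r4:3
cycle 2: issue ADD r4<-Add2 // r0:7,r1:6,r2:Add1,r3:9,r4:Add2
cycle 3: issue MUL r3<-Mul1 // r0:7,r1:6,r2:Add1,r3:Mul1,r4:Add2
cycle 4: CDB Add1=10; issue MUL r0<-Mul2 // r0:Mul2,r1:6,r2:10,r3:Mul1,r4:Add2
cycle 5: issue SUB r4<-Add1 // r0:Mul2,r1:6,r2:10,r3:Mul1,r4:Add1
cycle 6: stall // r0:Mul2,r1:6,r2:10,r3:Mul1,r4:Add1
cycle 7: CDB Add2=19; issue ADD r4<-Add2 // r0:Mul2,r1:6,r2:10,r3:Mul1,r4:Add2
cycle 8: CDB Add1=-4; stall // r0:Mul2,r1:6,r2:10,r3:Mul1,r4:Add2
cycle 9: CDB Mul1=63; issue MUL r1<-Mul1 // r0:Mul2,r1:Mul1,r2:10,r3:63,r4:Add2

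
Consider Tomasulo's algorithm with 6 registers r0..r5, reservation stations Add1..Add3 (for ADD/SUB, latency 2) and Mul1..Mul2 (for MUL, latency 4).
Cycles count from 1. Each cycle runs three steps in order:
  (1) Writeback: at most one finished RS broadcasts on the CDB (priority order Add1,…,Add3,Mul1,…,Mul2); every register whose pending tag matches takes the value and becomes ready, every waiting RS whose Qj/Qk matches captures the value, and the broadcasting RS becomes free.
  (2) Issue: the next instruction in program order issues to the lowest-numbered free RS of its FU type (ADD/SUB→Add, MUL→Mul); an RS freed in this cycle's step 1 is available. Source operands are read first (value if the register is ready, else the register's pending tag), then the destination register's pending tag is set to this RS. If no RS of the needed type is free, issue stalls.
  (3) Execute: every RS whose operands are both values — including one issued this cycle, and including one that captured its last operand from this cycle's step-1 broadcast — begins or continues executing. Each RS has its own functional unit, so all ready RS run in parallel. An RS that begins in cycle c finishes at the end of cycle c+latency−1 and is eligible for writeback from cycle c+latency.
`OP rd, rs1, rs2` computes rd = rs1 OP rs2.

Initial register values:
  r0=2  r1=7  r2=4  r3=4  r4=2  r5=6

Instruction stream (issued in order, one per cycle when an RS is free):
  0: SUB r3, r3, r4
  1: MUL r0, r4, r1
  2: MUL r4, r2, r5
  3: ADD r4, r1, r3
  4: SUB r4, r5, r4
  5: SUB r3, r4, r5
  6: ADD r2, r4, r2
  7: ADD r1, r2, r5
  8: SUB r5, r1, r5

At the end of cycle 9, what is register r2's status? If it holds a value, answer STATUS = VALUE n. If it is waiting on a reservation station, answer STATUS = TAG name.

STATUS = TAG Add3

cycle 1: issue SUB r3<-Add1 // r0:2,r1:7,r2:4,r3:Add1,r4:2,r5:6
cycle 2: issue MUL r0<-Mul1 // r0:Mul1,r1:7,r2:4,r3:Add1,r4:2,r5:6
cycle 3: CDB Add1=2; issue MUL r4<-Mul2 // r0:Mul1,r1:7,r2:4,r3:2,r4:Mul2,r5:6
cycle 4: issue ADD r4<-Add1 // r0:Mul1,r1:7,r2:4,r3:2,r4:Add1,r5:6
cycle 5: issue SUB r4<-Add2 // r0:Mul1,r1:7,r2:4,r3:2,r4:Add2,r5:6
cycle 6: CDB Add1=9; issue SUB r3<-Add1 // r0:Mul1,r1:7,r2:4,r3:Add1,r4:Add2,r5:6
cycle 7: CDB Mul1=14; issue ADD r2<-Add3 // r0:14,r1:7,r2:Add3,r3:Add1,r4:Add2,r5:6
cycle 8: CDB Add2=-3; issue ADD r1<-Add2 // r0:14,r1:Add2,r2:Add3,r3:Add1,r4:-3,r5:6
cycle 9: CDB Mul2=24; stall // r0:14,r1:Add2,r2:Add3,r3:Add1,r4:-3,r5:6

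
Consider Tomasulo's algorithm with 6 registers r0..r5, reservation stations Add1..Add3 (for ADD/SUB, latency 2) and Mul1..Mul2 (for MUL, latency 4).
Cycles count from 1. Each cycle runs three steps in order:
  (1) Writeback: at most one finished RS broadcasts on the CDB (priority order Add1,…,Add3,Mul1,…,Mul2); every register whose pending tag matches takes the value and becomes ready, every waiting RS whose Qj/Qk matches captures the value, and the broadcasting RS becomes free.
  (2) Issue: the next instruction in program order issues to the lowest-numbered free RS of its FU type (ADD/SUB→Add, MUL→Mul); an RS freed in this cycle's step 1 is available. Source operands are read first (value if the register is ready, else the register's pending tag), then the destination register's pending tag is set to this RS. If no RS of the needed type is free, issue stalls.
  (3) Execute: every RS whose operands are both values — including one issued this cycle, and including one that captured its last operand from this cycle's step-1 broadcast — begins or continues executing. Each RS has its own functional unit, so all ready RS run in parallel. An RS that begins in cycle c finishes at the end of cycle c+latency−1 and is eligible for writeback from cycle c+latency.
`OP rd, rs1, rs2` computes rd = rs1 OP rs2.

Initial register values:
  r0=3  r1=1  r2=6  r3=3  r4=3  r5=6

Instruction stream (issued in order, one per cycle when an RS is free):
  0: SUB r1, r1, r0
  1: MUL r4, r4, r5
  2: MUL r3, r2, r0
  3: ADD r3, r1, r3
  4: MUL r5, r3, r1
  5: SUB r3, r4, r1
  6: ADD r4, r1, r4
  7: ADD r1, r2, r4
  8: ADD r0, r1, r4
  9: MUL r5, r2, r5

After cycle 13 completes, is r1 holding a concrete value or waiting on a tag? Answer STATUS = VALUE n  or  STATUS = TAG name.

cycle 1: issue SUB r1<-Add1 // r0:3,r1:Add1,r2:6,r3:3,r4:3,r5:6
cycle 2: issue MUL r4<-Mul1 // r0:3,r1:Add1,r2:6,r3:3,r4:Mul1,r5:6
cycle 3: CDB Add1=-2; issue MUL r3<-Mul2 // r0:3,r1:-2,r2:6,r3:Mul2,r4:Mul1,r5:6
cycle 4: issue ADD r3<-Add1 // r0:3,r1:-2,r2:6,r3:Add1,r4:Mul1,r5:6
cycle 5: stall // r0:3,r1:-2,r2:6,r3:Add1,r4:Mul1,r5:6
cycle 6: CDB Mul1=18; issue MUL r5<-Mul1 // r0:3,r1:-2,r2:6,r3:Add1,r4:18,r5:Mul1
cycle 7: CDB Mul2=18; issue SUB r3<-Add2 // r0:3,r1:-2,r2:6,r3:Add2,r4:18,r5:Mul1
cycle 8: issue ADD r4<-Add3 // r0:3,r1:-2,r2:6,r3:Add2,r4:Add3,r5:Mul1
cycle 9: CDB Add1=16; issue ADD r1<-Add1 // r0:3,r1:Add1,r2:6,r3:Add2,r4:Add3,r5:Mul1
cycle 10: CDB Add2=20; issue ADD r0<-Add2 // r0:Add2,r1:Add1,r2:6,r3:20,r4:Add3,r5:Mul1
cycle 11: CDB Add3=16; issue MUL r5<-Mul2 // r0:Add2,r1:Add1,r2:6,r3:20,r4:16,r5:Mul2
cycle 12: - // r0:Add2,r1:Add1,r2:6,r3:20,r4:16,r5:Mul2
cycle 13: CDB Add1=22 // r0:Add2,r1:22,r2:6,r3:20,r4:16,r5:Mul2

STATUS = VALUE 22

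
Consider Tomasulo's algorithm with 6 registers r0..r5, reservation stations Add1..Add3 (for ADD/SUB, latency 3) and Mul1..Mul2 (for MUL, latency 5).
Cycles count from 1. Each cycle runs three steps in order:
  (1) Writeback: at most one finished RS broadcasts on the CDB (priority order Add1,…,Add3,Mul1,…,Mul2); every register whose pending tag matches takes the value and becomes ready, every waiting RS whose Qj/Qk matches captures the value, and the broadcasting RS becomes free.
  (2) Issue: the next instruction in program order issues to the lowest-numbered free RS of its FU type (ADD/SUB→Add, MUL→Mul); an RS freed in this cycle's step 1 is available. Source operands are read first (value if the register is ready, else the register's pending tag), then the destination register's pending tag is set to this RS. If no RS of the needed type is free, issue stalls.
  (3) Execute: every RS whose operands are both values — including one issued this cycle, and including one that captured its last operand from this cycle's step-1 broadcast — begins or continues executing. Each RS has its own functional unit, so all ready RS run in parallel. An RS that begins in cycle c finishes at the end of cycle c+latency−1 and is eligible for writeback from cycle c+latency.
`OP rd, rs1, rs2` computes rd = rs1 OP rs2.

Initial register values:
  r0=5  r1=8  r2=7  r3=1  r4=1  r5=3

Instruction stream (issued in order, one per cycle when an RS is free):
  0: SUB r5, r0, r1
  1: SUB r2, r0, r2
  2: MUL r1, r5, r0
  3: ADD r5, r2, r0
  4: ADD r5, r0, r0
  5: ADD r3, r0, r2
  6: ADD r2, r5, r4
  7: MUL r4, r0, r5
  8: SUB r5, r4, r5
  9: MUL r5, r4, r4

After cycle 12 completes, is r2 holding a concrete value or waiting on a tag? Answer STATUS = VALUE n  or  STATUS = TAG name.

  c1: issue SUB r5<-Add1  regs: r0:5,r1:8,r2:7,r3:1,r4:1,r5:Add1
  c2: issue SUB r2<-Add2  regs: r0:5,r1:8,r2:Add2,r3:1,r4:1,r5:Add1
  c3: issue MUL r1<-Mul1  regs: r0:5,r1:Mul1,r2:Add2,r3:1,r4:1,r5:Add1
  c4: CDB Add1=-3; issue ADD r5<-Add1  regs: r0:5,r1:Mul1,r2:Add2,r3:1,r4:1,r5:Add1
  c5: CDB Add2=-2; issue ADD r5<-Add2  regs: r0:5,r1:Mul1,r2:-2,r3:1,r4:1,r5:Add2
  c6: issue ADD r3<-Add3  regs: r0:5,r1:Mul1,r2:-2,r3:Add3,r4:1,r5:Add2
  c7: stall  regs: r0:5,r1:Mul1,r2:-2,r3:Add3,r4:1,r5:Add2
  c8: CDB Add1=3; issue ADD r2<-Add1  regs: r0:5,r1:Mul1,r2:Add1,r3:Add3,r4:1,r5:Add2
  c9: CDB Add2=10; issue MUL r4<-Mul2  regs: r0:5,r1:Mul1,r2:Add1,r3:Add3,r4:Mul2,r5:10
  c10: CDB Add3=3; issue SUB r5<-Add2  regs: r0:5,r1:Mul1,r2:Add1,r3:3,r4:Mul2,r5:Add2
  c11: CDB Mul1=-15; issue MUL r5<-Mul1  regs: r0:5,r1:-15,r2:Add1,r3:3,r4:Mul2,r5:Mul1
  c12: CDB Add1=11  regs: r0:5,r1:-15,r2:11,r3:3,r4:Mul2,r5:Mul1

STATUS = VALUE 11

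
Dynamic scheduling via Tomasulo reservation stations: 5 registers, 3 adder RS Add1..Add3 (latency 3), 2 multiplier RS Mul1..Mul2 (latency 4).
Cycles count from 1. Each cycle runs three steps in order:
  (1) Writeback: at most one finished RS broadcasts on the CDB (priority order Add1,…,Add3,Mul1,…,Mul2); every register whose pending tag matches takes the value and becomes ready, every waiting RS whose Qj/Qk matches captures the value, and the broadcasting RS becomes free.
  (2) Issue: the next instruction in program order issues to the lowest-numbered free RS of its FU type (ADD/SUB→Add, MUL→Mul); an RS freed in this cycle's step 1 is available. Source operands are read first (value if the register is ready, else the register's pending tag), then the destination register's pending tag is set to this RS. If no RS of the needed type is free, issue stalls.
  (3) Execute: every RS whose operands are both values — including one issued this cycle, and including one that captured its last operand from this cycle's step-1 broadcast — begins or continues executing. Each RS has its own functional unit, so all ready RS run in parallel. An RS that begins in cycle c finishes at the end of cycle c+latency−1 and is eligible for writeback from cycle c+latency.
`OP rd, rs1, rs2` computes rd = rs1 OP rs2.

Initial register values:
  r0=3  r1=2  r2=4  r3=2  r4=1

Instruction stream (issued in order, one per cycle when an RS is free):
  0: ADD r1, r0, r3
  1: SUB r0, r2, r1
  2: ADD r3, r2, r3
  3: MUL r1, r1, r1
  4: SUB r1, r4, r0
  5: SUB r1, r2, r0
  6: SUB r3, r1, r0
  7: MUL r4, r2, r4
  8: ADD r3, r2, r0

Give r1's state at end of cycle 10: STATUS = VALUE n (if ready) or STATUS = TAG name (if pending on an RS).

STATUS = TAG Add3

  c1: issue ADD r1<-Add1  regs: r0:3,r1:Add1,r2:4,r3:2,r4:1
  c2: issue SUB r0<-Add2  regs: r0:Add2,r1:Add1,r2:4,r3:2,r4:1
  c3: issue ADD r3<-Add3  regs: r0:Add2,r1:Add1,r2:4,r3:Add3,r4:1
  c4: CDB Add1=5; issue MUL r1<-Mul1  regs: r0:Add2,r1:Mul1,r2:4,r3:Add3,r4:1
  c5: issue SUB r1<-Add1  regs: r0:Add2,r1:Add1,r2:4,r3:Add3,r4:1
  c6: CDB Add3=6; issue SUB r1<-Add3  regs: r0:Add2,r1:Add3,r2:4,r3:6,r4:1
  c7: CDB Add2=-1; issue SUB r3<-Add2  regs: r0:-1,r1:Add3,r2:4,r3:Add2,r4:1
  c8: CDB Mul1=25; issue MUL r4<-Mul1  regs: r0:-1,r1:Add3,r2:4,r3:Add2,r4:Mul1
  c9: stall  regs: r0:-1,r1:Add3,r2:4,r3:Add2,r4:Mul1
  c10: CDB Add1=2; issue ADD r3<-Add1  regs: r0:-1,r1:Add3,r2:4,r3:Add1,r4:Mul1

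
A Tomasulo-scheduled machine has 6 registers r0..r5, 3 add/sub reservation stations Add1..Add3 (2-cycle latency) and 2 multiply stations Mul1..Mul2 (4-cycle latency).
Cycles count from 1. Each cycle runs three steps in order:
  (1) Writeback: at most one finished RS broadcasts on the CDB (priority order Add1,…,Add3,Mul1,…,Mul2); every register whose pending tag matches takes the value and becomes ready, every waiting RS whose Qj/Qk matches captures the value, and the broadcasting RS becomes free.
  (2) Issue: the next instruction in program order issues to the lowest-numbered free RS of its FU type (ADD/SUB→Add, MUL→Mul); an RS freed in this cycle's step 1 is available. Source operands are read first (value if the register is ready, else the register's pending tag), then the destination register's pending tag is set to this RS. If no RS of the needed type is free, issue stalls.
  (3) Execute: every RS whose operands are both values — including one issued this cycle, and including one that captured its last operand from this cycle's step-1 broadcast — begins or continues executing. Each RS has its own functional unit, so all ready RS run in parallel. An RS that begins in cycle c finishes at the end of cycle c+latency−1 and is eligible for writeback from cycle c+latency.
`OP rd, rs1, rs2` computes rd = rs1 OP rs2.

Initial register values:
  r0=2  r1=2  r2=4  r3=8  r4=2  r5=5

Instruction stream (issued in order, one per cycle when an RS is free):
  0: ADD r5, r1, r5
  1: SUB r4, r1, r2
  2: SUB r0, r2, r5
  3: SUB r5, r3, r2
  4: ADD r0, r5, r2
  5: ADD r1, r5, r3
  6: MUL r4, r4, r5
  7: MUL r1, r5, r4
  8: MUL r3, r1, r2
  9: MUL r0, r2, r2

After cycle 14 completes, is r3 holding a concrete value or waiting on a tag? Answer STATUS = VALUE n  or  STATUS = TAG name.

STATUS = TAG Mul1

cycle 1: issue ADD r5<-Add1 // r0:2,r1:2,r2:4,r3:8,r4:2,r5:Add1
cycle 2: issue SUB r4<-Add2 // r0:2,r1:2,r2:4,r3:8,r4:Add2,r5:Add1
cycle 3: CDB Add1=7; issue SUB r0<-Add1 // r0:Add1,r1:2,r2:4,r3:8,r4:Add2,r5:7
cycle 4: CDB Add2=-2; issue SUB r5<-Add2 // r0:Add1,r1:2,r2:4,r3:8,r4:-2,r5:Add2
cycle 5: CDB Add1=-3; issue ADD r0<-Add1 // r0:Add1,r1:2,r2:4,r3:8,r4:-2,r5:Add2
cycle 6: CDB Add2=4; issue ADD r1<-Add2 // r0:Add1,r1:Add2,r2:4,r3:8,r4:-2,r5:4
cycle 7: issue MUL r4<-Mul1 // r0:Add1,r1:Add2,r2:4,r3:8,r4:Mul1,r5:4
cycle 8: CDB Add1=8; issue MUL r1<-Mul2 // r0:8,r1:Mul2,r2:4,r3:8,r4:Mul1,r5:4
cycle 9: CDB Add2=12; stall // r0:8,r1:Mul2,r2:4,r3:8,r4:Mul1,r5:4
cycle 10: stall // r0:8,r1:Mul2,r2:4,r3:8,r4:Mul1,r5:4
cycle 11: CDB Mul1=-8; issue MUL r3<-Mul1 // r0:8,r1:Mul2,r2:4,r3:Mul1,r4:-8,r5:4
cycle 12: stall // r0:8,r1:Mul2,r2:4,r3:Mul1,r4:-8,r5:4
cycle 13: stall // r0:8,r1:Mul2,r2:4,r3:Mul1,r4:-8,r5:4
cycle 14: stall // r0:8,r1:Mul2,r2:4,r3:Mul1,r4:-8,r5:4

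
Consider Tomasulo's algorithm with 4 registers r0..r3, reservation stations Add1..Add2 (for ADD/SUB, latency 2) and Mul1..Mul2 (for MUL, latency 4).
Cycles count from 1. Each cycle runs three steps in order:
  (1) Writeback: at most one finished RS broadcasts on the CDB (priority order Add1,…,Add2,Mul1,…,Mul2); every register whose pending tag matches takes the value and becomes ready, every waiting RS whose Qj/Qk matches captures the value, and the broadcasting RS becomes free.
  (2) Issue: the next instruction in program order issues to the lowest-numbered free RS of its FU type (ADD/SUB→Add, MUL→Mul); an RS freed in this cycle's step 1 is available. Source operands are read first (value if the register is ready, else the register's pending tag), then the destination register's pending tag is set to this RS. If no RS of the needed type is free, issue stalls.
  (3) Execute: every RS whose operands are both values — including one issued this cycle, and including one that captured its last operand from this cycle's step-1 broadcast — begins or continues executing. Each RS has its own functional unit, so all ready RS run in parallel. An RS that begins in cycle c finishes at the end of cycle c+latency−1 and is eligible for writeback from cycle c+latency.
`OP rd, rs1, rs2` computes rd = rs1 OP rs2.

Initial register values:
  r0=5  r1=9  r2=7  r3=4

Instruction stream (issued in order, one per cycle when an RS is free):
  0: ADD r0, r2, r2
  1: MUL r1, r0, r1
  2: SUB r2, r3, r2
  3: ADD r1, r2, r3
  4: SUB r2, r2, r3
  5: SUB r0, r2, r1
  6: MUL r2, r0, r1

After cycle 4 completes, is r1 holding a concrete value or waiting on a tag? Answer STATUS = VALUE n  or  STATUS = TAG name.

c1: issue ADD r0<-Add1 | r0:Add1,r1:9,r2:7,r3:4
c2: issue MUL r1<-Mul1 | r0:Add1,r1:Mul1,r2:7,r3:4
c3: CDB Add1=14; issue SUB r2<-Add1 | r0:14,r1:Mul1,r2:Add1,r3:4
c4: issue ADD r1<-Add2 | r0:14,r1:Add2,r2:Add1,r3:4

STATUS = TAG Add2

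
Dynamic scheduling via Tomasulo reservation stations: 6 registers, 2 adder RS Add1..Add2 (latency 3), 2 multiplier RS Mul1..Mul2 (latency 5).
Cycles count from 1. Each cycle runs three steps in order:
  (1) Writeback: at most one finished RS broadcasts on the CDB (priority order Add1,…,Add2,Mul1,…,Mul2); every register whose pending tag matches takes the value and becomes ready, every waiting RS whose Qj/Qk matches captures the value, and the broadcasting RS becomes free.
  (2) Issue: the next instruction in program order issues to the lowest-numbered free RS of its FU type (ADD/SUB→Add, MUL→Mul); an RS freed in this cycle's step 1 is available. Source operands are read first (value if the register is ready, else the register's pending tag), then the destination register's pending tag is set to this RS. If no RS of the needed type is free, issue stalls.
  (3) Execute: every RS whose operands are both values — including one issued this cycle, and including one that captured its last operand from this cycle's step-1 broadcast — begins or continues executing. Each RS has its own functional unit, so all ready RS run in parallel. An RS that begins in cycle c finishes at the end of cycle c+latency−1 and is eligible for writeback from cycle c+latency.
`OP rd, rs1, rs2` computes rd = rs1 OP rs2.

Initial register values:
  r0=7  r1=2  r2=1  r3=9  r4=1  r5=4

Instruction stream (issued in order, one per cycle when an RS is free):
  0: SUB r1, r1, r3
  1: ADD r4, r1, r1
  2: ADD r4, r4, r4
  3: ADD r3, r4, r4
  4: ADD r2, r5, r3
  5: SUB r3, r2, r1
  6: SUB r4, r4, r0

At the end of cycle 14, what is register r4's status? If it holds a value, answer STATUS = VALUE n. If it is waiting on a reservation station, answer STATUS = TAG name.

STATUS = VALUE -28

c1: issue SUB r1<-Add1 | r0:7,r1:Add1,r2:1,r3:9,r4:1,r5:4
c2: issue ADD r4<-Add2 | r0:7,r1:Add1,r2:1,r3:9,r4:Add2,r5:4
c3: stall | r0:7,r1:Add1,r2:1,r3:9,r4:Add2,r5:4
c4: CDB Add1=-7; issue ADD r4<-Add1 | r0:7,r1:-7,r2:1,r3:9,r4:Add1,r5:4
c5: stall | r0:7,r1:-7,r2:1,r3:9,r4:Add1,r5:4
c6: stall | r0:7,r1:-7,r2:1,r3:9,r4:Add1,r5:4
c7: CDB Add2=-14; issue ADD r3<-Add2 | r0:7,r1:-7,r2:1,r3:Add2,r4:Add1,r5:4
c8: stall | r0:7,r1:-7,r2:1,r3:Add2,r4:Add1,r5:4
c9: stall | r0:7,r1:-7,r2:1,r3:Add2,r4:Add1,r5:4
c10: CDB Add1=-28; issue ADD r2<-Add1 | r0:7,r1:-7,r2:Add1,r3:Add2,r4:-28,r5:4
c11: stall | r0:7,r1:-7,r2:Add1,r3:Add2,r4:-28,r5:4
c12: stall | r0:7,r1:-7,r2:Add1,r3:Add2,r4:-28,r5:4
c13: CDB Add2=-56; issue SUB r3<-Add2 | r0:7,r1:-7,r2:Add1,r3:Add2,r4:-28,r5:4
c14: stall | r0:7,r1:-7,r2:Add1,r3:Add2,r4:-28,r5:4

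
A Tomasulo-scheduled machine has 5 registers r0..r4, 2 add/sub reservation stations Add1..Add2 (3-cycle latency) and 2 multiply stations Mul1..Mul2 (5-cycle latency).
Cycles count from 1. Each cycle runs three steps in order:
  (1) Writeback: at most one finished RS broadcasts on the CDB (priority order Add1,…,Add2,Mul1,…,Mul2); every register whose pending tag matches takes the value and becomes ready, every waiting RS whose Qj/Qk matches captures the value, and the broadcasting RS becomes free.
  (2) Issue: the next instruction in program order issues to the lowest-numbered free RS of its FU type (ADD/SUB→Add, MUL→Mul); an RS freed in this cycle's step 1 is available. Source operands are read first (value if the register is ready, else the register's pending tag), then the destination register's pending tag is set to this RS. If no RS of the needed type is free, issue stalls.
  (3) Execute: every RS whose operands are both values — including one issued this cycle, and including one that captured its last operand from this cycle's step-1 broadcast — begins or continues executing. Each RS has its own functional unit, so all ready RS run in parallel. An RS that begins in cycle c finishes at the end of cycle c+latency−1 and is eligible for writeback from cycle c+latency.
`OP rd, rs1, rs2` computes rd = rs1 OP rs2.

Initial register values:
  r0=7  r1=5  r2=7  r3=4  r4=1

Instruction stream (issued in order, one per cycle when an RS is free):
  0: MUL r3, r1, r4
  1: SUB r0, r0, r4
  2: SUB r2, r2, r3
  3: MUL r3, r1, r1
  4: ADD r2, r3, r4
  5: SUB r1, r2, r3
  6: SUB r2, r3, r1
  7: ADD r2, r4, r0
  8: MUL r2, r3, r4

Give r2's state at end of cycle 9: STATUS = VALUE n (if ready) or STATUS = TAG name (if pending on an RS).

cycle 1: issue MUL r3<-Mul1 // r0:7,r1:5,r2:7,r3:Mul1,r4:1
cycle 2: issue SUB r0<-Add1 // r0:Add1,r1:5,r2:7,r3:Mul1,r4:1
cycle 3: issue SUB r2<-Add2 // r0:Add1,r1:5,r2:Add2,r3:Mul1,r4:1
cycle 4: issue MUL r3<-Mul2 // r0:Add1,r1:5,r2:Add2,r3:Mul2,r4:1
cycle 5: CDB Add1=6; issue ADD r2<-Add1 // r0:6,r1:5,r2:Add1,r3:Mul2,r4:1
cycle 6: CDB Mul1=5; stall // r0:6,r1:5,r2:Add1,r3:Mul2,r4:1
cycle 7: stall // r0:6,r1:5,r2:Add1,r3:Mul2,r4:1
cycle 8: stall // r0:6,r1:5,r2:Add1,r3:Mul2,r4:1
cycle 9: CDB Add2=2; issue SUB r1<-Add2 // r0:6,r1:Add2,r2:Add1,r3:Mul2,r4:1

STATUS = TAG Add1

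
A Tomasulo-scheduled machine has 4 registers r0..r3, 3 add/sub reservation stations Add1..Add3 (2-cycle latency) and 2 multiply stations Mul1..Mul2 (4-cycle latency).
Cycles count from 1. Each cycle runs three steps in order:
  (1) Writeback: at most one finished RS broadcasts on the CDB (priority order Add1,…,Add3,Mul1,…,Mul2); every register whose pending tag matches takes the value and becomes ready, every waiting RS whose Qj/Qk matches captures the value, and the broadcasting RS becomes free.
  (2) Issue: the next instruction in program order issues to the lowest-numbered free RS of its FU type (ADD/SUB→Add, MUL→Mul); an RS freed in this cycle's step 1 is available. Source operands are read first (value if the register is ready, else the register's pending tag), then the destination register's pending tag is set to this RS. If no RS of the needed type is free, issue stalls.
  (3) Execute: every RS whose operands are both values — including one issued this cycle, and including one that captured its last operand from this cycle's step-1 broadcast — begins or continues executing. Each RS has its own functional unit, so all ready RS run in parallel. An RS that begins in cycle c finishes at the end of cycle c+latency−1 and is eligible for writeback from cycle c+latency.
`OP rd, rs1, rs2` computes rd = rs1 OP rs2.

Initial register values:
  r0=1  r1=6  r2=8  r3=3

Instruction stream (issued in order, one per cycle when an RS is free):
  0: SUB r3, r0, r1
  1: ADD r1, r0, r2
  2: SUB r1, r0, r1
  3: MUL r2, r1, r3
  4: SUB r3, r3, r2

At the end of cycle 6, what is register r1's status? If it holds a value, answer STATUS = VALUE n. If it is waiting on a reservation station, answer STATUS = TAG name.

c1: issue SUB r3<-Add1 | r0:1,r1:6,r2:8,r3:Add1
c2: issue ADD r1<-Add2 | r0:1,r1:Add2,r2:8,r3:Add1
c3: CDB Add1=-5; issue SUB r1<-Add1 | r0:1,r1:Add1,r2:8,r3:-5
c4: CDB Add2=9; issue MUL r2<-Mul1 | r0:1,r1:Add1,r2:Mul1,r3:-5
c5: issue SUB r3<-Add2 | r0:1,r1:Add1,r2:Mul1,r3:Add2
c6: CDB Add1=-8 | r0:1,r1:-8,r2:Mul1,r3:Add2

STATUS = VALUE -8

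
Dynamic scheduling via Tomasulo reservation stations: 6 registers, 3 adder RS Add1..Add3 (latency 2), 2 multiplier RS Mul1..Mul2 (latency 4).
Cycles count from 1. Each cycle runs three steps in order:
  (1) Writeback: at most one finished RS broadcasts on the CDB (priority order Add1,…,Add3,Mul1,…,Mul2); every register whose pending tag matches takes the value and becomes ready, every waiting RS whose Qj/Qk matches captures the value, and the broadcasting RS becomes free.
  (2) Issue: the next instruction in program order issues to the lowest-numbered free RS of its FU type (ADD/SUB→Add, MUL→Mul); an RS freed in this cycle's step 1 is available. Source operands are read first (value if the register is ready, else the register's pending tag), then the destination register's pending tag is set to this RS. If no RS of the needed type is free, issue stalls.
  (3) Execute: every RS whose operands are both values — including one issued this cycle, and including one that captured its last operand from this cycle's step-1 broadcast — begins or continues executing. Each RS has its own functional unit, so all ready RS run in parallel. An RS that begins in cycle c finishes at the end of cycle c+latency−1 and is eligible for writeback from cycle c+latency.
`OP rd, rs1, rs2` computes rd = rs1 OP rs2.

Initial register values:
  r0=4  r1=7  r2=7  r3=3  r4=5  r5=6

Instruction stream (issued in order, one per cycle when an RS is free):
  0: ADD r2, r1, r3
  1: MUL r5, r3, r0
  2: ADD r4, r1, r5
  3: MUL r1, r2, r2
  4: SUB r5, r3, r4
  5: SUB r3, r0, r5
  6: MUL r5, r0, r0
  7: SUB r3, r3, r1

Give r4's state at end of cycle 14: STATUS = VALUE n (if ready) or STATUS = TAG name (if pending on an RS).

STATUS = VALUE 19

cycle 1: issue ADD r2<-Add1 // r0:4,r1:7,r2:Add1,r3:3,r4:5,r5:6
cycle 2: issue MUL r5<-Mul1 // r0:4,r1:7,r2:Add1,r3:3,r4:5,r5:Mul1
cycle 3: CDB Add1=10; issue ADD r4<-Add1 // r0:4,r1:7,r2:10,r3:3,r4:Add1,r5:Mul1
cycle 4: issue MUL r1<-Mul2 // r0:4,r1:Mul2,r2:10,r3:3,r4:Add1,r5:Mul1
cycle 5: issue SUB r5<-Add2 // r0:4,r1:Mul2,r2:10,r3:3,r4:Add1,r5:Add2
cycle 6: CDB Mul1=12; issue SUB r3<-Add3 // r0:4,r1:Mul2,r2:10,r3:Add3,r4:Add1,r5:Add2
cycle 7: issue MUL r5<-Mul1 // r0:4,r1:Mul2,r2:10,r3:Add3,r4:Add1,r5:Mul1
cycle 8: CDB Add1=19; issue SUB r3<-Add1 // r0:4,r1:Mul2,r2:10,r3:Add1,r4:19,r5:Mul1
cycle 9: CDB Mul2=100 // r0:4,r1:100,r2:10,r3:Add1,r4:19,r5:Mul1
cycle 10: CDB Add2=-16 // r0:4,r1:100,r2:10,r3:Add1,r4:19,r5:Mul1
cycle 11: CDB Mul1=16 // r0:4,r1:100,r2:10,r3:Add1,r4:19,r5:16
cycle 12: CDB Add3=20 // r0:4,r1:100,r2:10,r3:Add1,r4:19,r5:16
cycle 13: - // r0:4,r1:100,r2:10,r3:Add1,r4:19,r5:16
cycle 14: CDB Add1=-80 // r0:4,r1:100,r2:10,r3:-80,r4:19,r5:16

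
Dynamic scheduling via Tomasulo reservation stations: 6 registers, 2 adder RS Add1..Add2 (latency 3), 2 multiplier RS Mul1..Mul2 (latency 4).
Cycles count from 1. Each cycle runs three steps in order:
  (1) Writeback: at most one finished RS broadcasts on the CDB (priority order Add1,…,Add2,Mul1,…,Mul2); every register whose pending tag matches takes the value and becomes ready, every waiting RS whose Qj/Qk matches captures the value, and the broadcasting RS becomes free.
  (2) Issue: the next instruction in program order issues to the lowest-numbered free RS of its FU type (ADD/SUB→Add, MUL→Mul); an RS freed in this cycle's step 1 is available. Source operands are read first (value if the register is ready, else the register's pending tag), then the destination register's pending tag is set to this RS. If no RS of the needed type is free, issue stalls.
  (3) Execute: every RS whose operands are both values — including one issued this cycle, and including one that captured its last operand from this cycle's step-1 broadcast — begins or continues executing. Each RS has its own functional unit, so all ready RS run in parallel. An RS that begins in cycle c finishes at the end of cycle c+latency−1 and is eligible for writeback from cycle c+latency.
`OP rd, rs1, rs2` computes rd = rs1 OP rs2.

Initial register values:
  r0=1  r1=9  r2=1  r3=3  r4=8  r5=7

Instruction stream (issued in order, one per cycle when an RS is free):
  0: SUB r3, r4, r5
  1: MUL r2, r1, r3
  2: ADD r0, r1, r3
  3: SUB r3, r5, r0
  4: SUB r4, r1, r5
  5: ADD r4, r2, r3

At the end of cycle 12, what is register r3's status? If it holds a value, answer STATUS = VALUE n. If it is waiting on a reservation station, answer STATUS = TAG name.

STATUS = VALUE -3

c1: issue SUB r3<-Add1 | r0:1,r1:9,r2:1,r3:Add1,r4:8,r5:7
c2: issue MUL r2<-Mul1 | r0:1,r1:9,r2:Mul1,r3:Add1,r4:8,r5:7
c3: issue ADD r0<-Add2 | r0:Add2,r1:9,r2:Mul1,r3:Add1,r4:8,r5:7
c4: CDB Add1=1; issue SUB r3<-Add1 | r0:Add2,r1:9,r2:Mul1,r3:Add1,r4:8,r5:7
c5: stall | r0:Add2,r1:9,r2:Mul1,r3:Add1,r4:8,r5:7
c6: stall | r0:Add2,r1:9,r2:Mul1,r3:Add1,r4:8,r5:7
c7: CDB Add2=10; issue SUB r4<-Add2 | r0:10,r1:9,r2:Mul1,r3:Add1,r4:Add2,r5:7
c8: CDB Mul1=9; stall | r0:10,r1:9,r2:9,r3:Add1,r4:Add2,r5:7
c9: stall | r0:10,r1:9,r2:9,r3:Add1,r4:Add2,r5:7
c10: CDB Add1=-3; issue ADD r4<-Add1 | r0:10,r1:9,r2:9,r3:-3,r4:Add1,r5:7
c11: CDB Add2=2 | r0:10,r1:9,r2:9,r3:-3,r4:Add1,r5:7
c12: - | r0:10,r1:9,r2:9,r3:-3,r4:Add1,r5:7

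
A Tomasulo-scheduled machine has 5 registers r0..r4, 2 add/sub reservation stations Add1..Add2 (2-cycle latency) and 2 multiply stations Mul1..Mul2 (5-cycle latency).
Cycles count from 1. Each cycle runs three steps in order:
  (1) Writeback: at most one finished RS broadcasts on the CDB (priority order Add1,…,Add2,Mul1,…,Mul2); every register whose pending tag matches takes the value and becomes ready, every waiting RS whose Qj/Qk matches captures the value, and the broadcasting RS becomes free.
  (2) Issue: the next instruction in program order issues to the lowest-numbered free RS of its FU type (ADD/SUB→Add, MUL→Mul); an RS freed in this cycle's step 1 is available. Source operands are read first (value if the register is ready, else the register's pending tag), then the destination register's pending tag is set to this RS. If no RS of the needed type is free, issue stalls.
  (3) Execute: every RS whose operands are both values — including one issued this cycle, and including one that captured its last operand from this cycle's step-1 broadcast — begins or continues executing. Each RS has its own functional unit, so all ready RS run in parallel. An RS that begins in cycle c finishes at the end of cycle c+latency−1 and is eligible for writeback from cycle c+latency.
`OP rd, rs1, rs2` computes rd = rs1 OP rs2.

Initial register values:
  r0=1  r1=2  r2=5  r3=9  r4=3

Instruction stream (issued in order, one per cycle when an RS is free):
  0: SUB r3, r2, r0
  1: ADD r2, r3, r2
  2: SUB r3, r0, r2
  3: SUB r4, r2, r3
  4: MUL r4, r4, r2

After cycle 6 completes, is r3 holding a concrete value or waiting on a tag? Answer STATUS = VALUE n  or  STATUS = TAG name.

c1: issue SUB r3<-Add1 | r0:1,r1:2,r2:5,r3:Add1,r4:3
c2: issue ADD r2<-Add2 | r0:1,r1:2,r2:Add2,r3:Add1,r4:3
c3: CDB Add1=4; issue SUB r3<-Add1 | r0:1,r1:2,r2:Add2,r3:Add1,r4:3
c4: stall | r0:1,r1:2,r2:Add2,r3:Add1,r4:3
c5: CDB Add2=9; issue SUB r4<-Add2 | r0:1,r1:2,r2:9,r3:Add1,r4:Add2
c6: issue MUL r4<-Mul1 | r0:1,r1:2,r2:9,r3:Add1,r4:Mul1

STATUS = TAG Add1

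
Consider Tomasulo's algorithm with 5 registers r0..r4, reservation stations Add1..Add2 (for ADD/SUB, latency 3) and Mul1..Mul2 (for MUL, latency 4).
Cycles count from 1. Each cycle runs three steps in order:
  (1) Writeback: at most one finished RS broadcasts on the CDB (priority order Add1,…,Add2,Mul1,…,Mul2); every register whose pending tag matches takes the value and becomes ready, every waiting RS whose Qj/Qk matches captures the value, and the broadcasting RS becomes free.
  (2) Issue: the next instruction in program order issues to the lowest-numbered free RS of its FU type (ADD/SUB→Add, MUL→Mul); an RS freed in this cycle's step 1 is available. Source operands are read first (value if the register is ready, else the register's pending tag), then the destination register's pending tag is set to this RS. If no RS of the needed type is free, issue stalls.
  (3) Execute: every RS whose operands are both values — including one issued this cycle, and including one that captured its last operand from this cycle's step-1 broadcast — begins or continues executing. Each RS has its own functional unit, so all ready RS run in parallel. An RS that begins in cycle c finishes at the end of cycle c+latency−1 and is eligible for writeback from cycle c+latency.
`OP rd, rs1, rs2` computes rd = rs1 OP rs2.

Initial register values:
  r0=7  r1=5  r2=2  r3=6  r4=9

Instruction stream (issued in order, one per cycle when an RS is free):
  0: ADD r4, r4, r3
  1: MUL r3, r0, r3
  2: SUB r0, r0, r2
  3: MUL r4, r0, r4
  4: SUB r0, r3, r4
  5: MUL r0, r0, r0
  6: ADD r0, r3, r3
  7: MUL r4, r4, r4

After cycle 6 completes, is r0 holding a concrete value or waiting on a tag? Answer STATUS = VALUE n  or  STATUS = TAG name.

STATUS = TAG Add1

cycle 1: issue ADD r4<-Add1 // r0:7,r1:5,r2:2,r3:6,r4:Add1
cycle 2: issue MUL r3<-Mul1 // r0:7,r1:5,r2:2,r3:Mul1,r4:Add1
cycle 3: issue SUB r0<-Add2 // r0:Add2,r1:5,r2:2,r3:Mul1,r4:Add1
cycle 4: CDB Add1=15; issue MUL r4<-Mul2 // r0:Add2,r1:5,r2:2,r3:Mul1,r4:Mul2
cycle 5: issue SUB r0<-Add1 // r0:Add1,r1:5,r2:2,r3:Mul1,r4:Mul2
cycle 6: CDB Add2=5; stall // r0:Add1,r1:5,r2:2,r3:Mul1,r4:Mul2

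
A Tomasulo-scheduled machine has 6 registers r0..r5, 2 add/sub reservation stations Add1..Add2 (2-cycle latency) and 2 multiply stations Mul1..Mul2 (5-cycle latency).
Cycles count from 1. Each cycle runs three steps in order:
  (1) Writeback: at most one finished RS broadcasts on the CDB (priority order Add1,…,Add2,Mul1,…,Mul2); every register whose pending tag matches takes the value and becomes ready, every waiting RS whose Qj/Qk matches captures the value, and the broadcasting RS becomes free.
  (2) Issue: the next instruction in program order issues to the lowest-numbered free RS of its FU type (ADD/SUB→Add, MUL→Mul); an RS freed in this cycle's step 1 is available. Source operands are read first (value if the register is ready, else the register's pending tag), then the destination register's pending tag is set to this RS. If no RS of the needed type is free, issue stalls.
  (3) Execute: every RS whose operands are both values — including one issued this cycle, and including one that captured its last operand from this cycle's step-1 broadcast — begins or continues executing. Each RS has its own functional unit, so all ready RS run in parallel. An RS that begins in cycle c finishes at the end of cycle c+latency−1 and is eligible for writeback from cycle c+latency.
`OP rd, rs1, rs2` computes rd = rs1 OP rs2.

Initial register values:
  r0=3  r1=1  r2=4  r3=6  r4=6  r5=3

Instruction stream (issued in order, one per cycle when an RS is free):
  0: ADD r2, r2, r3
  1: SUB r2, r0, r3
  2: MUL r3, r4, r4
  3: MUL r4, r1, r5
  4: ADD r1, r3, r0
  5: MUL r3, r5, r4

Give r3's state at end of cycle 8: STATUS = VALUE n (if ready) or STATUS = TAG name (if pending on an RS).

STATUS = TAG Mul1

cycle 1: issue ADD r2<-Add1 // r0:3,r1:1,r2:Add1,r3:6,r4:6,r5:3
cycle 2: issue SUB r2<-Add2 // r0:3,r1:1,r2:Add2,r3:6,r4:6,r5:3
cycle 3: CDB Add1=10; issue MUL r3<-Mul1 // r0:3,r1:1,r2:Add2,r3:Mul1,r4:6,r5:3
cycle 4: CDB Add2=-3; issue MUL r4<-Mul2 // r0:3,r1:1,r2:-3,r3:Mul1,r4:Mul2,r5:3
cycle 5: issue ADD r1<-Add1 // r0:3,r1:Add1,r2:-3,r3:Mul1,r4:Mul2,r5:3
cycle 6: stall // r0:3,r1:Add1,r2:-3,r3:Mul1,r4:Mul2,r5:3
cycle 7: stall // r0:3,r1:Add1,r2:-3,r3:Mul1,r4:Mul2,r5:3
cycle 8: CDB Mul1=36; issue MUL r3<-Mul1 // r0:3,r1:Add1,r2:-3,r3:Mul1,r4:Mul2,r5:3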